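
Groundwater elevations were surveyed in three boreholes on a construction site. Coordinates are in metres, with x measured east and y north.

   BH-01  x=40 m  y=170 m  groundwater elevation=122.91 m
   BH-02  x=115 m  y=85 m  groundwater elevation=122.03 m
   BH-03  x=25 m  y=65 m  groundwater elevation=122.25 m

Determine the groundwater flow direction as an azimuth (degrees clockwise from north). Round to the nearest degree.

150°

With h = a·x + b·y + c and BH-01 as origin, the differences give:
  75·a + (-85)·b = -0.88
  (-15)·a + (-105)·b = -0.66
Eliminate b (×(-105) and ×(-85), subtract): -9150·a = 36.300 → a = ∂h/∂x = -0.003967
Back-substitute: b = ∂h/∂y = +0.006852.
Flow direction (−∇h) has components (+0.003967 E, -0.006852 N).
Azimuth = atan2(E, N) = atan2(+0.003967, -0.006852) = 149.9° ≈ 150°.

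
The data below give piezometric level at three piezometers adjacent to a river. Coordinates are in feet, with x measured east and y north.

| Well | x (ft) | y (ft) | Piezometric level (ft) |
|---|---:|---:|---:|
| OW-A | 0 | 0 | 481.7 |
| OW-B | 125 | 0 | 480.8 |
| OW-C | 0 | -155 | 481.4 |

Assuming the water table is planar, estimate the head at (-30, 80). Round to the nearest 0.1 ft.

482.1 ft

∂h/∂x = (480.8 − 481.7) / (125 − 0) = -0.007200
∂h/∂y = (481.4 − 481.7) / (-155 − 0) = +0.001935
h(-30, 80) = 481.7 + (-0.007200)·(-30) + (+0.001935)·(80) = 481.7 +0.216 +0.155 = 482.071 ft.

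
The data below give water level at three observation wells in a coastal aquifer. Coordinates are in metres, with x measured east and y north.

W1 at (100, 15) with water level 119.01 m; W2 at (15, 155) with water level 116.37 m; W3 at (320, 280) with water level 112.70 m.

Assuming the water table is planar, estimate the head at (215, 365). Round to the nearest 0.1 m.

With h = a·x + b·y + c and W1 as origin, the differences give:
  (-85)·a + 140·b = -2.64
  220·a + 265·b = -6.31
Eliminate b (×265 and ×140, subtract): -53325·a = 183.800 → a = ∂h/∂x = -0.003447
Back-substitute: b = ∂h/∂y = -0.02095.
h(215, 365) = 119.01 + (-0.003447)·(115) + (-0.02095)·(350) = 119.01 -0.396 -7.332 = 111.281 m.

111.3 m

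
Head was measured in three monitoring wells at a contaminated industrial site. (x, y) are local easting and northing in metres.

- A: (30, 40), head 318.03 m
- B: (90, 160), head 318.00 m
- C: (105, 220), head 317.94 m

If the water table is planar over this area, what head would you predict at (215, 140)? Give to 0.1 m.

Differences from A: to B (Δx, Δy, Δh) = (60, 120, -0.03); to C = (75, 180, -0.09).
Determinant of the coordinate differences = 60·180 − 75·120 = 1800.
∂h/∂x = [(-0.03)·180 − (-0.09)·120] / 1800 = +0.003000
∂h/∂y = [60·(-0.09) − 75·(-0.03)] / 1800 = -0.001750
h(215, 140) = 318.03 + (+0.003000)·(185) + (-0.001750)·(100) = 318.03 +0.555 -0.175 = 318.410 m.

318.4 m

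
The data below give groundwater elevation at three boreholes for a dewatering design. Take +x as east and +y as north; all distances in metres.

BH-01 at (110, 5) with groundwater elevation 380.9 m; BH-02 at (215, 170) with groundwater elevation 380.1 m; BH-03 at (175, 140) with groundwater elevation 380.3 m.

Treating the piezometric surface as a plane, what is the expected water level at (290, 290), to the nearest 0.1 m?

379.5 m

Three-point gradient (reference BH-01): Δ to BH-02 = (105, 165, -0.8), Δ to BH-03 = (65, 135, -0.6).
∂h/∂x = -0.002609, ∂h/∂y = -0.003188 (det = 3450).
h(290, 290) = 380.9 + (-0.002609)·(180) + (-0.003188)·(285) = 380.9 -0.470 -0.909 = 379.522 m.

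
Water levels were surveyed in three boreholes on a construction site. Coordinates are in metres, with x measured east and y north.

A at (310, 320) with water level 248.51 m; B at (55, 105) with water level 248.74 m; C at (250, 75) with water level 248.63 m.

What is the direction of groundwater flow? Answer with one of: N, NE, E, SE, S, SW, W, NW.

Differences from A: to B (Δx, Δy, Δh) = (-255, -215, +0.23); to C = (-60, -245, +0.12).
Solve a·Δx + b·Δy = Δh: det = (-255)·(-245) − (-60)·(-215) = 49575.
∂h/∂x = [(+0.23)·(-245) − (+0.12)·(-215)] / 49575 = -0.0006162
∂h/∂y = [(-255)·(+0.12) − (-60)·(+0.23)] / 49575 = -0.0003389
Flow = −∇h = (+0.0006162 east, +0.0003389 north), which points northeast.

NE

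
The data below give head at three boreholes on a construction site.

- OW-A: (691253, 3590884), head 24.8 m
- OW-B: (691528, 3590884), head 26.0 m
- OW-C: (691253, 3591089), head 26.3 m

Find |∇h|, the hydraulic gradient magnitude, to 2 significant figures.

∂h/∂x = (26.0 − 24.8) / (691528 − 691253) = +0.004364
∂h/∂y = (26.3 − 24.8) / (3591089 − 3590884) = +0.007317
|∇h| = √(0.004364² + 0.007317²) = 0.00852

0.0085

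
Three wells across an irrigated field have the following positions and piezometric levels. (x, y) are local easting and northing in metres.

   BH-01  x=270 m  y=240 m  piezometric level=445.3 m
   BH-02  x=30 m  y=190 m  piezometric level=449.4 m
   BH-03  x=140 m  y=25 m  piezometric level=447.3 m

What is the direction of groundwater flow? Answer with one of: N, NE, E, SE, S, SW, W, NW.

E

Taking BH-01 as reference: BH-02−BH-01 = (-240, -50, +4.1); BH-03−BH-01 = (-130, -215, +2.0).
Solve a·Δx + b·Δy = Δh: det = (-240)·(-215) − (-130)·(-50) = 45100.
∂h/∂x = [(+4.1)·(-215) − (+2.0)·(-50)] / 45100 = -0.01733
∂h/∂y = [(-240)·(+2.0) − (-130)·(+4.1)] / 45100 = +0.001175
Flow = −∇h = (+0.01733 east, -0.001175 north), which points east.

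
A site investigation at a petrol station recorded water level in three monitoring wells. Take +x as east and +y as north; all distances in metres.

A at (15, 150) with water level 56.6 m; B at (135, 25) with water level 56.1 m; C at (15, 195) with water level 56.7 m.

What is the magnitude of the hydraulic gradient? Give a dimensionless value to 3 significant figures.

0.00289

Differences from A: to B (Δx, Δy, Δh) = (120, -125, -0.5); to C = (0, 45, +0.1).
Solve a·Δx + b·Δy = Δh: det = 120·45 − 0·(-125) = 5400.
∂h/∂x = [(-0.5)·45 − (+0.1)·(-125)] / 5400 = -0.001852
∂h/∂y = [120·(+0.1) − 0·(-0.5)] / 5400 = +0.002222
|∇h| = √(-0.001852² + 0.002222²) = 0.002893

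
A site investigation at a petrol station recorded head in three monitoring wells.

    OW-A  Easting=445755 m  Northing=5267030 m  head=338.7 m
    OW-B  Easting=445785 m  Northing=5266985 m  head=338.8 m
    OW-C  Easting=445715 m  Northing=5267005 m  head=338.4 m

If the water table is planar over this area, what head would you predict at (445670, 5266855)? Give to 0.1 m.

Differences from OW-A: to OW-B (Δx, Δy, Δh) = (30, -45, +0.1); to OW-C = (-40, -25, -0.3).
Determinant of the coordinate differences = 30·(-25) − (-40)·(-45) = -2550.
∂h/∂x = [(+0.1)·(-25) − (-0.3)·(-45)] / -2550 = +0.006275
∂h/∂y = [30·(-0.3) − (-40)·(+0.1)] / -2550 = +0.001961
h(445670, 5266855) = 338.7 + (+0.006275)·(-85) + (+0.001961)·(-175) = 338.7 -0.533 -0.343 = 337.824 m.

337.8 m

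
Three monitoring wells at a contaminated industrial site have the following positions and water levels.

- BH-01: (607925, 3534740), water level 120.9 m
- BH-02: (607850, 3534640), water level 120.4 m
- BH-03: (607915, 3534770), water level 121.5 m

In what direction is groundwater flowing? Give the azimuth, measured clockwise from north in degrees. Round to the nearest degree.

With h = a·x + b·y + c and BH-01 as origin, the differences give:
  (-75)·a + (-100)·b = -0.5
  (-10)·a + 30·b = +0.6
Eliminate b (×30 and ×(-100), subtract): -3250·a = 45.00 → a = ∂h/∂x = -0.01385
Back-substitute: b = ∂h/∂y = +0.01538.
Flow direction (−∇h) has components (+0.01385 E, -0.01538 N).
Azimuth = atan2(E, N) = atan2(+0.01385, -0.01538) = 138.0° ≈ 138°.

138°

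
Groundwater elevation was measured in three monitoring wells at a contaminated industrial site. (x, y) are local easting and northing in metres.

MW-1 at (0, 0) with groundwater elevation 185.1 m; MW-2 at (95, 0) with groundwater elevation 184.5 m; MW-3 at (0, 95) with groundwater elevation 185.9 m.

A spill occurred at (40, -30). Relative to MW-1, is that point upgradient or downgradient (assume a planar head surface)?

downgradient

∂h/∂x = (184.5 − 185.1) / (95 − 0) = -0.006316
∂h/∂y = (185.9 − 185.1) / (95 − 0) = +0.008421
Head at (40, -30) = 185.1 + (-0.006316)·(40) + (+0.008421)·(-30) = 184.59 m.
That is lower than the 185.1 m at MW-1, so the point is downgradient.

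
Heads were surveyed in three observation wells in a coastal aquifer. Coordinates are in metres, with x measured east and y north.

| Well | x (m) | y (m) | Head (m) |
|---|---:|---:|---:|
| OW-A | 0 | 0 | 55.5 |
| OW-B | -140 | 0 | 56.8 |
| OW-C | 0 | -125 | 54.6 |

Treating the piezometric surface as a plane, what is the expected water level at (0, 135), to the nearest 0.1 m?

56.5 m

∂h/∂x = (56.8 − 55.5) / (-140 − 0) = -0.009286
∂h/∂y = (54.6 − 55.5) / (-125 − 0) = +0.007200
h(0, 135) = 55.5 + (-0.009286)·(0) + (+0.007200)·(135) = 55.5 -0.000 +0.972 = 56.472 m.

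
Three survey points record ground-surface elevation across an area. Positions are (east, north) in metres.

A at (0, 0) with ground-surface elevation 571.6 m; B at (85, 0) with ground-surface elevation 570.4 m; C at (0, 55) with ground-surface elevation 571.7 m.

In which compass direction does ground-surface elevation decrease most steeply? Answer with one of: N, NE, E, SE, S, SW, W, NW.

∂z/∂x = (570.4 − 571.6) / (85 − 0) = -0.01412
∂z/∂y = (571.7 − 571.6) / (55 − 0) = +0.001818
Steepest decrease is along −∇f = (+0.01412 E, -0.001818 N) → east.

E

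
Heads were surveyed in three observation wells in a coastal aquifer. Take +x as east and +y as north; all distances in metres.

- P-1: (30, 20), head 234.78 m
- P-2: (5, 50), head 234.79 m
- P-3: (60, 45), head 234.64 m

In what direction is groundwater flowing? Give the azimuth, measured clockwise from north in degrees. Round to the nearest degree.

Taking P-1 as reference: P-2−P-1 = (-25, 30, +0.01); P-3−P-1 = (30, 25, -0.14).
Determinant of the coordinate differences = (-25)·25 − 30·30 = -1525.
∂h/∂x = [(+0.01)·25 − (-0.14)·30] / -1525 = -0.002918
∂h/∂y = [(-25)·(-0.14) − 30·(+0.01)] / -1525 = -0.002098
Flow direction (−∇h) has components (+0.002918 E, +0.002098 N).
Azimuth = atan2(E, N) = atan2(+0.002918, +0.002098) = 54.3° ≈ 054°.

054°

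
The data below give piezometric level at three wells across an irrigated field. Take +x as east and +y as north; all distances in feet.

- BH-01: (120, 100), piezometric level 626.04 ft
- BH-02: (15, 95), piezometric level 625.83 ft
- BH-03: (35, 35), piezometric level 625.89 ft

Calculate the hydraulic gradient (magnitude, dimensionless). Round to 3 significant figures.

Differences from BH-01: to BH-02 (Δx, Δy, Δh) = (-105, -5, -0.21); to BH-03 = (-85, -65, -0.15).
Determinant of the coordinate differences = (-105)·(-65) − (-85)·(-5) = 6400.
∂h/∂x = [(-0.21)·(-65) − (-0.15)·(-5)] / 6400 = +0.002016
∂h/∂y = [(-105)·(-0.15) − (-85)·(-0.21)] / 6400 = -0.0003281
|∇h| = √(0.002016² + -0.0003281²) = 0.002043

0.00204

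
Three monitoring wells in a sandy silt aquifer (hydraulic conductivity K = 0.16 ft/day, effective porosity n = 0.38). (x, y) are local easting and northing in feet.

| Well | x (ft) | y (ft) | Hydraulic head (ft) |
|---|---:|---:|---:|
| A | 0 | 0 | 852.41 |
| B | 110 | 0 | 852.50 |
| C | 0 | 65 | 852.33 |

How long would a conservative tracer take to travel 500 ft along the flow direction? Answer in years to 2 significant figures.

∂h/∂x = (852.50 − 852.41) / (110 − 0) = +0.0008182
∂h/∂y = (852.33 − 852.41) / (65 − 0) = -0.001231
|∇h| = √(0.0008182² + -0.001231²) = 0.001478
Seepage velocity v = K·i/n = 0.16 × 0.001478 / 0.38 = 0.0006223 ft/day.
t = 500 / 0.0006223 = 8.035e+05 days = 2.2e+03 years.

2200 years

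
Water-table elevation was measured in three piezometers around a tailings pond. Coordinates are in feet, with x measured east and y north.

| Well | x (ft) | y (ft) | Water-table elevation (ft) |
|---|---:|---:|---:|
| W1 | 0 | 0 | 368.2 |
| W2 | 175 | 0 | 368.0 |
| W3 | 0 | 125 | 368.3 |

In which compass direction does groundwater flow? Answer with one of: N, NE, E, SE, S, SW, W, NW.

∂h/∂x = (368.0 − 368.2) / (175 − 0) = -0.001143
∂h/∂y = (368.3 − 368.2) / (125 − 0) = +0.0008000
Flow = −∇h = (+0.001143 east, -0.0008000 north), which points southeast.

SE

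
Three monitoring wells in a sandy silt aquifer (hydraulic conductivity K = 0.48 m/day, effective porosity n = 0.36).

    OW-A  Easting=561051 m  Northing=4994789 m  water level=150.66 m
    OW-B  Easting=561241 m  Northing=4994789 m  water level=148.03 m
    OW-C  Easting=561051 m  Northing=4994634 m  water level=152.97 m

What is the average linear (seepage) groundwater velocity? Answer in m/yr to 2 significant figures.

9.9 m/yr

∂h/∂x = (148.03 − 150.66) / (561241 − 561051) = -0.01384
∂h/∂y = (152.97 − 150.66) / (4994634 − 4994789) = -0.01490
|∇h| = √(-0.01384² + -0.01490²) = 0.02034
Seepage velocity v = K·i/n = 0.48 × 0.02034 / 0.36 = 0.02712 m/day = 9.906 m/yr.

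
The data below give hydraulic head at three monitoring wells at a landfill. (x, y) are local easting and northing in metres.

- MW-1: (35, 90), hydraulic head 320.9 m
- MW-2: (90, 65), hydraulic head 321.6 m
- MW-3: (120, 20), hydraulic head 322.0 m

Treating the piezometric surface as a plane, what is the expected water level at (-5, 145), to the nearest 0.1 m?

Three-point gradient (reference MW-1): Δ to MW-2 = (55, -25, +0.7), Δ to MW-3 = (85, -70, +1.1).
∂h/∂x = +0.01246, ∂h/∂y = -0.0005797 (det = -1725).
h(-5, 145) = 320.9 + (+0.01246)·(-40) + (-0.0005797)·(55) = 320.9 -0.499 -0.032 = 320.370 m.

320.4 m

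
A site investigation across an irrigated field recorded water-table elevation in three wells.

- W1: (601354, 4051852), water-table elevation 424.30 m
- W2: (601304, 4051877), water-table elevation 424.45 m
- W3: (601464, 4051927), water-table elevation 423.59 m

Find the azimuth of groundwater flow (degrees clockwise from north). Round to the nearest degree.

057°

Three-point gradient (reference W1): Δ to W2 = (-50, 25, +0.15), Δ to W3 = (110, 75, -0.71).
∂h/∂x = -0.004462, ∂h/∂y = -0.002923 (det = -6500).
Flow direction (−∇h) has components (+0.004462 E, +0.002923 N).
Azimuth = atan2(E, N) = atan2(+0.004462, +0.002923) = 56.8° ≈ 057°.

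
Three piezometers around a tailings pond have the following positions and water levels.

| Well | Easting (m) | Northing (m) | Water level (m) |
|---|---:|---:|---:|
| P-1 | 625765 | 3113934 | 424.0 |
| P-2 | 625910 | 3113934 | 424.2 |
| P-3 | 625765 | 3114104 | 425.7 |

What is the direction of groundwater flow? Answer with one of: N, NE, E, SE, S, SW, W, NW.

∂h/∂x = (424.2 − 424.0) / (625910 − 625765) = +0.001379
∂h/∂y = (425.7 − 424.0) / (3114104 − 3113934) = +0.010000
Flow = −∇h = (-0.001379 east, -0.010000 north), which points south.

S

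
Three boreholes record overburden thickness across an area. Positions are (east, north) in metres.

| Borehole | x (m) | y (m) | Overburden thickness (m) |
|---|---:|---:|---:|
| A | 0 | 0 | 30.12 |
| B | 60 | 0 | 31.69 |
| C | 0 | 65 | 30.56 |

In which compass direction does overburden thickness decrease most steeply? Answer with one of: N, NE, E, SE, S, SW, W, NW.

W

∂d/∂x = (31.69 − 30.12) / (60 − 0) = +0.02617
∂d/∂y = (30.56 − 30.12) / (65 − 0) = +0.006769
Steepest decrease is along −∇f = (-0.02617 E, -0.006769 N) → west.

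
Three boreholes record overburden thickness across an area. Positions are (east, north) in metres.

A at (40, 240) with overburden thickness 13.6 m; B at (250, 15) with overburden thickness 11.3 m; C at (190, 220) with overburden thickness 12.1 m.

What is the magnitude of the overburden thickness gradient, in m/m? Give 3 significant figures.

Three-point gradient (reference A): Δ to B = (210, -225, -2.3), Δ to C = (150, -20, -1.5).
∂d/∂x = -0.009865, ∂d/∂y = +0.001015 (det = 29550).
|∇f| = √(-0.009865² + 0.001015²) = 0.009917 m/m

0.00992 m/m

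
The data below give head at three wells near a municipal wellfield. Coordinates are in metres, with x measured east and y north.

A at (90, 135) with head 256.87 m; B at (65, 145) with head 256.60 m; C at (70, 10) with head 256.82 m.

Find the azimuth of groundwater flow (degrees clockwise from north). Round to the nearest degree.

277°

Taking A as reference: B−A = (-25, 10, -0.27); C−A = (-20, -125, -0.05).
Solve a·Δx + b·Δy = Δh: det = (-25)·(-125) − (-20)·10 = 3325.
∂h/∂x = [(-0.27)·(-125) − (-0.05)·10] / 3325 = +0.01030
∂h/∂y = [(-25)·(-0.05) − (-20)·(-0.27)] / 3325 = -0.001248
Flow direction (−∇h) has components (-0.01030 E, +0.001248 N).
Azimuth = atan2(E, N) = atan2(-0.01030, +0.001248) = 276.9° ≈ 277°.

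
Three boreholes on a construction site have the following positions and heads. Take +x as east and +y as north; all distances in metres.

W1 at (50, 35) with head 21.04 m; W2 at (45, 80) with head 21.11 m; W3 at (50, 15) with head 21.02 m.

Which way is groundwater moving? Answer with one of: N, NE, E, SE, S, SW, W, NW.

E

Differences from W1: to W2 (Δx, Δy, Δh) = (-5, 45, +0.07); to W3 = (0, -20, -0.02).
Solve a·Δx + b·Δy = Δh: det = (-5)·(-20) − 0·45 = 100.
∂h/∂x = [(+0.07)·(-20) − (-0.02)·45] / 100 = -0.005000
∂h/∂y = [(-5)·(-0.02) − 0·(+0.07)] / 100 = +0.0010000
Flow = −∇h = (+0.005000 east, -0.0010000 north), which points east.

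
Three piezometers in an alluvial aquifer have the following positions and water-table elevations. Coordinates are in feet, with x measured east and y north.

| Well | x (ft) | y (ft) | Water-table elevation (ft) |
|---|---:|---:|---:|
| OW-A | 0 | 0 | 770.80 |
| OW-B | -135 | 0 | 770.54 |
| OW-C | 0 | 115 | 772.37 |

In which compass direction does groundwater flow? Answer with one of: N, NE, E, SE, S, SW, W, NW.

S

∂h/∂x = (770.54 − 770.80) / (-135 − 0) = +0.001926
∂h/∂y = (772.37 − 770.80) / (115 − 0) = +0.01365
Flow = −∇h = (-0.001926 east, -0.01365 north), which points south.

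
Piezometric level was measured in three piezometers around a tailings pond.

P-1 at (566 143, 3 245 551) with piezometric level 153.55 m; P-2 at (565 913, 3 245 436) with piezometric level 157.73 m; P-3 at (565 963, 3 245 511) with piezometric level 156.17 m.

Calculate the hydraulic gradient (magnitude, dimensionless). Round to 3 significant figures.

Three-point gradient (reference P-1): Δ to P-2 = (-230, -115, +4.18), Δ to P-3 = (-180, -40, +2.62).
∂h/∂x = -0.01166, ∂h/∂y = -0.01303 (det = -11500).
|∇h| = √(-0.01166² + -0.01303²) = 0.01749

0.0175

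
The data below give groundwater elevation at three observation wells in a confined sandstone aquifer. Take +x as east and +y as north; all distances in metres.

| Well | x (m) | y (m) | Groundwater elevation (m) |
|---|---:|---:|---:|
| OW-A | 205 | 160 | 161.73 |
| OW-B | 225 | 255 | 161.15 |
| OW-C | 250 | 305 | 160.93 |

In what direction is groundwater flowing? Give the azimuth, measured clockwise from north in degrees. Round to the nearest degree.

Three-point gradient (reference OW-A): Δ to OW-B = (20, 95, -0.58), Δ to OW-C = (45, 145, -0.80).
∂h/∂x = +0.005891, ∂h/∂y = -0.007345 (det = -1375).
Flow direction (−∇h) has components (-0.005891 E, +0.007345 N).
Azimuth = atan2(E, N) = atan2(-0.005891, +0.007345) = 321.3° ≈ 321°.

321°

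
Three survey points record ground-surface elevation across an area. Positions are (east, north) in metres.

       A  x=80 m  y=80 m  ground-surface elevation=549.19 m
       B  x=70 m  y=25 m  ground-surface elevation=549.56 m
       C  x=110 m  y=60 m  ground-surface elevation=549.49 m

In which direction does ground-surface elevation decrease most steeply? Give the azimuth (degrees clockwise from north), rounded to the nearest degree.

327°

Differences from A: to B (Δx, Δy, Δh) = (-10, -55, +0.37); to C = (30, -20, +0.30).
Determinant of the coordinate differences = (-10)·(-20) − 30·(-55) = 1850.
∂z/∂x = [(+0.37)·(-20) − (+0.30)·(-55)] / 1850 = +0.004919
∂z/∂y = [(-10)·(+0.30) − 30·(+0.37)] / 1850 = -0.007622
Steepest decrease is along −∇f: components (-0.004919 E, +0.007622 N).
Azimuth = atan2(-0.004919, +0.007622) = 327.2° ≈ 327°.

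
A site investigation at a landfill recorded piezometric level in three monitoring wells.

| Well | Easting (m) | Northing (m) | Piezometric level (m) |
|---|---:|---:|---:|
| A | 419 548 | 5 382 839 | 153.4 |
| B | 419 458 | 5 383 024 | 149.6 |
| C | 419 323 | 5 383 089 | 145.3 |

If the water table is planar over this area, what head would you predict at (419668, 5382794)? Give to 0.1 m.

Taking A as reference: B−A = (-90, 185, -3.8); C−A = (-225, 250, -8.1).
Determinant of the coordinate differences = (-90)·250 − (-225)·185 = 19125.
∂h/∂x = [(-3.8)·250 − (-8.1)·185] / 19125 = +0.02868
∂h/∂y = [(-90)·(-8.1) − (-225)·(-3.8)] / 19125 = -0.006588
h(419668, 5382794) = 153.4 + (+0.02868)·(120) + (-0.006588)·(-45) = 153.4 +3.442 +0.296 = 157.138 m.

157.1 m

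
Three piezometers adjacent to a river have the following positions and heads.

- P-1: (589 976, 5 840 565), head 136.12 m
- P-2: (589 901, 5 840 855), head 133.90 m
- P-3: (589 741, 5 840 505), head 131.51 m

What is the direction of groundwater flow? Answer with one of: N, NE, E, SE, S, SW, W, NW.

Differences from P-1: to P-2 (Δx, Δy, Δh) = (-75, 290, -2.22); to P-3 = (-235, -60, -4.61).
Determinant of the coordinate differences = (-75)·(-60) − (-235)·290 = 72650.
∂h/∂x = [(-2.22)·(-60) − (-4.61)·290] / 72650 = +0.02024
∂h/∂y = [(-75)·(-4.61) − (-235)·(-2.22)] / 72650 = -0.002422
Flow = −∇h = (-0.02024 east, +0.002422 north), which points west.

W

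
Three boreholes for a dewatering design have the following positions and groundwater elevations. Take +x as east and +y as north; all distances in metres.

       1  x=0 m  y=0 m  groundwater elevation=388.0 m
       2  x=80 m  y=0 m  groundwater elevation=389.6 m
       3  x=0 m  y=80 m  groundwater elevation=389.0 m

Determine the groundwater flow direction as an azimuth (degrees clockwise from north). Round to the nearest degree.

∂h/∂x = (389.6 − 388.0) / (80 − 0) = +0.02000
∂h/∂y = (389.0 − 388.0) / (80 − 0) = +0.01250
Flow direction (−∇h) has components (-0.02000 E, -0.01250 N).
Azimuth = atan2(E, N) = atan2(-0.02000, -0.01250) = 238.0° ≈ 238°.

238°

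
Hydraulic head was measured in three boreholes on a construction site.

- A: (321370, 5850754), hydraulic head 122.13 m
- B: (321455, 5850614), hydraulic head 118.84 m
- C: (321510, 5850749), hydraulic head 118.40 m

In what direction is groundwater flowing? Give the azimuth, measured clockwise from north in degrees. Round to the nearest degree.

106°

Differences from A: to B (Δx, Δy, Δh) = (85, -140, -3.29); to C = (140, -5, -3.73).
Solve a·Δx + b·Δy = Δh: det = 85·(-5) − 140·(-140) = 19175.
∂h/∂x = [(-3.29)·(-5) − (-3.73)·(-140)] / 19175 = -0.02638
∂h/∂y = [85·(-3.73) − 140·(-3.29)] / 19175 = +0.007486
Flow direction (−∇h) has components (+0.02638 E, -0.007486 N).
Azimuth = atan2(E, N) = atan2(+0.02638, -0.007486) = 105.8° ≈ 106°.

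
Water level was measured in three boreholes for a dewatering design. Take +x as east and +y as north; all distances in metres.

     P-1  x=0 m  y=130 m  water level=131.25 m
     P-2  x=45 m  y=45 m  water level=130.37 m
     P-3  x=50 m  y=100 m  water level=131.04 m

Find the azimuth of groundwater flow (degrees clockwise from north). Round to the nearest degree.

Taking P-1 as reference: P-2−P-1 = (45, -85, -0.88); P-3−P-1 = (50, -30, -0.21).
Solve a·Δx + b·Δy = Δh: det = 45·(-30) − 50·(-85) = 2900.
∂h/∂x = [(-0.88)·(-30) − (-0.21)·(-85)] / 2900 = +0.002948
∂h/∂y = [45·(-0.21) − 50·(-0.88)] / 2900 = +0.01191
Flow direction (−∇h) has components (-0.002948 E, -0.01191 N).
Azimuth = atan2(E, N) = atan2(-0.002948, -0.01191) = 193.9° ≈ 194°.

194°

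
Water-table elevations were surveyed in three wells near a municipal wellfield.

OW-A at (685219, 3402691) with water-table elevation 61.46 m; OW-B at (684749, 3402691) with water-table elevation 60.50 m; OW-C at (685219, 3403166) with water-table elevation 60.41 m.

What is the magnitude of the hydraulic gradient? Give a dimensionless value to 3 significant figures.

∂h/∂x = (60.50 − 61.46) / (684749 − 685219) = +0.002043
∂h/∂y = (60.41 − 61.46) / (3403166 − 3402691) = -0.002211
|∇h| = √(0.002043² + -0.002211²) = 0.00301

0.00301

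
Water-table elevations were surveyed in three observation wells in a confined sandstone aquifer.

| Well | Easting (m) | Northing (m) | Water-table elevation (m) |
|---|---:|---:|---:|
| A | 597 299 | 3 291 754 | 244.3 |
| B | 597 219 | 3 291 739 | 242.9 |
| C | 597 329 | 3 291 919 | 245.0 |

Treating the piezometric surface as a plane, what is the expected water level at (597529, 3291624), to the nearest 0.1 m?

Differences from A: to B (Δx, Δy, Δh) = (-80, -15, -1.4); to C = (30, 165, +0.7).
Solve a·Δx + b·Δy = Δh: det = (-80)·165 − 30·(-15) = -12750.
∂h/∂x = [(-1.4)·165 − (+0.7)·(-15)] / -12750 = +0.01729
∂h/∂y = [(-80)·(+0.7) − 30·(-1.4)] / -12750 = +0.001098
h(597529, 3291624) = 244.3 + (+0.01729)·(230) + (+0.001098)·(-130) = 244.3 +3.978 -0.143 = 248.135 m.

248.1 m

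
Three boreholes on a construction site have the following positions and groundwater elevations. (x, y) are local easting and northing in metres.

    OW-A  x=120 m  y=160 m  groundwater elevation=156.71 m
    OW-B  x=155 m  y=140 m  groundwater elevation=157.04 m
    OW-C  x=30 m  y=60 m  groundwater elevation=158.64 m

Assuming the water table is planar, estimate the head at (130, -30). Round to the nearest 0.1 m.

With h = a·x + b·y + c and OW-A as origin, the differences give:
  35·a + (-20)·b = +0.33
  (-90)·a + (-100)·b = +1.93
Eliminate b (×(-100) and ×(-20), subtract): -5300·a = 5.600 → a = ∂h/∂x = -0.001057
Back-substitute: b = ∂h/∂y = -0.01835.
h(130, -30) = 156.71 + (-0.001057)·(10) + (-0.01835)·(-190) = 156.71 -0.011 +3.486 = 160.186 m.

160.2 m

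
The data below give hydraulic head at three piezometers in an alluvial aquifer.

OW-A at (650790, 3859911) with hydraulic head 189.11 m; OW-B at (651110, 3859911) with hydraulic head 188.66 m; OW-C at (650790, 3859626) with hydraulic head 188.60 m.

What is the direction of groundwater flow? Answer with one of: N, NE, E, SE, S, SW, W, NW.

∂h/∂x = (188.66 − 189.11) / (651110 − 650790) = -0.001406
∂h/∂y = (188.60 − 189.11) / (3859626 − 3859911) = +0.001789
Flow = −∇h = (+0.001406 east, -0.001789 north), which points southeast.

SE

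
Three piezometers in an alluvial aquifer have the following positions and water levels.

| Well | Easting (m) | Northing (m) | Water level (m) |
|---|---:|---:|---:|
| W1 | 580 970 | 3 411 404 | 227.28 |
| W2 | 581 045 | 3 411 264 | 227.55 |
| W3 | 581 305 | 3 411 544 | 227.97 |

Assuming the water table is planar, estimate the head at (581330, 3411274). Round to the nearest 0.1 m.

Differences from W1: to W2 (Δx, Δy, Δh) = (75, -140, +0.27); to W3 = (335, 140, +0.69).
Determinant of the coordinate differences = 75·140 − 335·(-140) = 57400.
∂h/∂x = [(+0.27)·140 − (+0.69)·(-140)] / 57400 = +0.002341
∂h/∂y = [75·(+0.69) − 335·(+0.27)] / 57400 = -0.0006742
h(581330, 3411274) = 227.28 + (+0.002341)·(360) + (-0.0006742)·(-130) = 227.28 +0.843 +0.088 = 228.211 m.

228.2 m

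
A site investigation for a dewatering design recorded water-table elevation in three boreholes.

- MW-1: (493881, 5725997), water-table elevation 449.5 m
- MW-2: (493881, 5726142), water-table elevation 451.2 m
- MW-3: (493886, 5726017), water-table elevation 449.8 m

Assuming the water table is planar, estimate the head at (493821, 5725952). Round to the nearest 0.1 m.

With h = a·x + b·y + c and MW-1 as origin, the differences give:
  0·a + 145·b = +1.7
  5·a + 20·b = +0.3
Eliminate b (×20 and ×145, subtract): -725·a = -9.50 → a = ∂h/∂x = +0.01310
Back-substitute: b = ∂h/∂y = +0.01172.
h(493821, 5725952) = 449.5 + (+0.01310)·(-60) + (+0.01172)·(-45) = 449.5 -0.786 -0.528 = 448.186 m.

448.2 m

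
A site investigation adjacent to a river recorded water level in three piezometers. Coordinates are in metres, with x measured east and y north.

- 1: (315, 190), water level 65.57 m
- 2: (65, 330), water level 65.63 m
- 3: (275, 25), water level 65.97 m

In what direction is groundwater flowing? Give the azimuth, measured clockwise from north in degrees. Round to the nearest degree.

With h = a·x + b·y + c and 1 as origin, the differences give:
  (-250)·a + 140·b = +0.06
  (-40)·a + (-165)·b = +0.40
Eliminate b (×(-165) and ×140, subtract): 46850·a = -65.900 → a = ∂h/∂x = -0.001407
Back-substitute: b = ∂h/∂y = -0.002083.
Flow direction (−∇h) has components (+0.001407 E, +0.002083 N).
Azimuth = atan2(E, N) = atan2(+0.001407, +0.002083) = 34.0° ≈ 034°.

034°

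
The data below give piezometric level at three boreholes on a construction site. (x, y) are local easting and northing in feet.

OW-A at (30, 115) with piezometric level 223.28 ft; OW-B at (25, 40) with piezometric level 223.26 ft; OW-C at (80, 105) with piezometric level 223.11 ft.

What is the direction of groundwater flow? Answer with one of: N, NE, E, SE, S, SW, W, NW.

With h = a·x + b·y + c and OW-A as origin, the differences give:
  (-5)·a + (-75)·b = -0.02
  50·a + (-10)·b = -0.17
Eliminate b (×(-10) and ×(-75), subtract): 3800·a = -12.550 → a = ∂h/∂x = -0.003303
Back-substitute: b = ∂h/∂y = +0.0004868.
Flow = −∇h = (+0.003303 east, -0.0004868 north), which points east.

E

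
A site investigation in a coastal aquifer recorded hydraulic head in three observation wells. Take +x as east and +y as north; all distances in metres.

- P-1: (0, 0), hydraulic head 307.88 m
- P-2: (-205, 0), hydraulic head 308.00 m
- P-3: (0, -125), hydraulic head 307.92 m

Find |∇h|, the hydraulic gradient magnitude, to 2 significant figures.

0.00067

∂h/∂x = (308.00 − 307.88) / (-205 − 0) = -0.0005854
∂h/∂y = (307.92 − 307.88) / (-125 − 0) = -0.0003200
|∇h| = √(-0.0005854² + -0.0003200²) = 0.0006672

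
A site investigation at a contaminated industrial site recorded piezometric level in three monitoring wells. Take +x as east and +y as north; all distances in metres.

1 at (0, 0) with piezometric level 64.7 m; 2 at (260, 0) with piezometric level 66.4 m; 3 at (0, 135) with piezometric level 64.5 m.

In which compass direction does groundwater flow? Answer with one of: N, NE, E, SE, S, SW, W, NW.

W

∂h/∂x = (66.4 − 64.7) / (260 − 0) = +0.006538
∂h/∂y = (64.5 − 64.7) / (135 − 0) = -0.001481
Flow = −∇h = (-0.006538 east, +0.001481 north), which points west.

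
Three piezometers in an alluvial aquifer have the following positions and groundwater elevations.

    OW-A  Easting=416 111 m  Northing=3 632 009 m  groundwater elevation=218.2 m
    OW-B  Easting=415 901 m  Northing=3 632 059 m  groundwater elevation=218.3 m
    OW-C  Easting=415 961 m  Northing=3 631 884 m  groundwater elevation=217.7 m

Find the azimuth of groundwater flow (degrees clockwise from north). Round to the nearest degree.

186°

Differences from OW-A: to OW-B (Δx, Δy, Δh) = (-210, 50, +0.1); to OW-C = (-150, -125, -0.5).
Determinant of the coordinate differences = (-210)·(-125) − (-150)·50 = 33750.
∂h/∂x = [(+0.1)·(-125) − (-0.5)·50] / 33750 = +0.0003704
∂h/∂y = [(-210)·(-0.5) − (-150)·(+0.1)] / 33750 = +0.003556
Flow direction (−∇h) has components (-0.0003704 E, -0.003556 N).
Azimuth = atan2(E, N) = atan2(-0.0003704, -0.003556) = 185.9° ≈ 186°.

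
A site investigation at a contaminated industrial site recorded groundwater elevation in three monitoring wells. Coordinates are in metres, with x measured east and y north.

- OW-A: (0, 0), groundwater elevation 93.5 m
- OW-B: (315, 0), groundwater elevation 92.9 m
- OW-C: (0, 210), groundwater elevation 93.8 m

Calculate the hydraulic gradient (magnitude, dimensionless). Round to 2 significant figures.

∂h/∂x = (92.9 − 93.5) / (315 − 0) = -0.001905
∂h/∂y = (93.8 − 93.5) / (210 − 0) = +0.001429
|∇h| = √(-0.001905² + 0.001429²) = 0.002381

0.0024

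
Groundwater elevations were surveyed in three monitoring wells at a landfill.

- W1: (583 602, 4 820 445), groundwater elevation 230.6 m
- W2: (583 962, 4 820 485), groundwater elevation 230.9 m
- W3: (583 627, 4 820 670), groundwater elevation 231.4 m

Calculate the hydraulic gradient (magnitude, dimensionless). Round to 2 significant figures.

0.0035

Taking W1 as reference: W2−W1 = (360, 40, +0.3); W3−W1 = (25, 225, +0.8).
Determinant of the coordinate differences = 360·225 − 25·40 = 80000.
∂h/∂x = [(+0.3)·225 − (+0.8)·40] / 80000 = +0.0004438
∂h/∂y = [360·(+0.8) − 25·(+0.3)] / 80000 = +0.003506
|∇h| = √(0.0004438² + 0.003506²) = 0.003534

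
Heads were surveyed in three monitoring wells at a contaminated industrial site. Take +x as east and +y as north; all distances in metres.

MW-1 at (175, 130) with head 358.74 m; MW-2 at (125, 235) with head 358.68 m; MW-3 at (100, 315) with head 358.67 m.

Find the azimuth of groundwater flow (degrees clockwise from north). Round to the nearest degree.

255°

With h = a·x + b·y + c and MW-1 as origin, the differences give:
  (-50)·a + 105·b = -0.06
  (-75)·a + 185·b = -0.07
Eliminate b (×185 and ×105, subtract): -1375·a = -3.750 → a = ∂h/∂x = +0.002727
Back-substitute: b = ∂h/∂y = +0.0007273.
Flow direction (−∇h) has components (-0.002727 E, -0.0007273 N).
Azimuth = atan2(E, N) = atan2(-0.002727, -0.0007273) = 255.1° ≈ 255°.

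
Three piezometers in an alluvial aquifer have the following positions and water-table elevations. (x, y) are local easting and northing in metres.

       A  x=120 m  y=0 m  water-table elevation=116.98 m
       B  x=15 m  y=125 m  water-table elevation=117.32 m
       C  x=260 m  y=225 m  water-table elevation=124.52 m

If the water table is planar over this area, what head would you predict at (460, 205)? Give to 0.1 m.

128.3 m

Taking A as reference: B−A = (-105, 125, +0.34); C−A = (140, 225, +7.54).
Solve a·Δx + b·Δy = Δh: det = (-105)·225 − 140·125 = -41125.
∂h/∂x = [(+0.34)·225 − (+7.54)·125] / -41125 = +0.02106
∂h/∂y = [(-105)·(+7.54) − 140·(+0.34)] / -41125 = +0.02041
h(460, 205) = 116.98 + (+0.02106)·(340) + (+0.02041)·(205) = 116.98 +7.160 +4.184 = 128.323 m.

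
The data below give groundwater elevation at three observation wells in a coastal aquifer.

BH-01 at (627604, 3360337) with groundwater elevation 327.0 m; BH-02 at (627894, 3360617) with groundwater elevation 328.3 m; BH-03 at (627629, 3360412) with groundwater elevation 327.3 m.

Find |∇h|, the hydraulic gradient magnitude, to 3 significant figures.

0.00381

Differences from BH-01: to BH-02 (Δx, Δy, Δh) = (290, 280, +1.3); to BH-03 = (25, 75, +0.3).
Determinant of the coordinate differences = 290·75 − 25·280 = 14750.
∂h/∂x = [(+1.3)·75 − (+0.3)·280] / 14750 = +0.0009153
∂h/∂y = [290·(+0.3) − 25·(+1.3)] / 14750 = +0.003695
|∇h| = √(0.0009153² + 0.003695²) = 0.003807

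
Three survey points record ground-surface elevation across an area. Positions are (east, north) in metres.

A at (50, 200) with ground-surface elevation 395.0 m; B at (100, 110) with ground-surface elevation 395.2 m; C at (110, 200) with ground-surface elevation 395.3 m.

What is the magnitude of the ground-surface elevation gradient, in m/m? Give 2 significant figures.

With z = a·x + b·y + c and A as origin, the differences give:
  50·a + (-90)·b = +0.2
  60·a + 0·b = +0.3
Eliminate b (×0 and ×(-90), subtract): 5400·a = 27.00 → a = ∂z/∂x = +0.005000
Back-substitute: b = ∂z/∂y = +0.0005556.
|∇f| = √(0.005000² + 0.0005556²) = 0.005031 m/m

0.0050 m/m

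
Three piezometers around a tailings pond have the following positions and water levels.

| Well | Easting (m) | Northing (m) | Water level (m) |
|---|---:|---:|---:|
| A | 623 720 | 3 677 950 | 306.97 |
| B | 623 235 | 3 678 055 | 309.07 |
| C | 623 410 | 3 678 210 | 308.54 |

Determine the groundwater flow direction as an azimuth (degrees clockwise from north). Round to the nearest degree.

106°

Differences from A: to B (Δx, Δy, Δh) = (-485, 105, +2.10); to C = (-310, 260, +1.57).
Solve a·Δx + b·Δy = Δh: det = (-485)·260 − (-310)·105 = -93550.
∂h/∂x = [(+2.10)·260 − (+1.57)·105] / -93550 = -0.004074
∂h/∂y = [(-485)·(+1.57) − (-310)·(+2.10)] / -93550 = +0.001181
Flow direction (−∇h) has components (+0.004074 E, -0.001181 N).
Azimuth = atan2(E, N) = atan2(+0.004074, -0.001181) = 106.2° ≈ 106°.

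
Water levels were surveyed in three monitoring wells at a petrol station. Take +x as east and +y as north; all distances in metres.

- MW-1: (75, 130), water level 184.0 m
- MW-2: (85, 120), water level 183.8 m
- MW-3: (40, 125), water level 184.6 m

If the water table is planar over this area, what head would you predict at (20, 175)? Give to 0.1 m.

With h = a·x + b·y + c and MW-1 as origin, the differences give:
  10·a + (-10)·b = -0.2
  (-35)·a + (-5)·b = +0.6
Eliminate b (×(-5) and ×(-10), subtract): -400·a = 7.00 → a = ∂h/∂x = -0.01750
Back-substitute: b = ∂h/∂y = +0.002500.
h(20, 175) = 184.0 + (-0.01750)·(-55) + (+0.002500)·(45) = 184.0 +0.962 +0.112 = 185.075 m.

185.1 m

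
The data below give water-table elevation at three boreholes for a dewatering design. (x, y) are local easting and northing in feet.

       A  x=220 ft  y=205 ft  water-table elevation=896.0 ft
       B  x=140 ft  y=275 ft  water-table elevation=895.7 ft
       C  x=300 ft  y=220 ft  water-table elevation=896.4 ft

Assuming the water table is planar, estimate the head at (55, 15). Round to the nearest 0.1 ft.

Three-point gradient (reference A): Δ to B = (-80, 70, -0.3), Δ to C = (80, 15, +0.4).
∂h/∂x = +0.004779, ∂h/∂y = +0.001176 (det = -6800).
h(55, 15) = 896.0 + (+0.004779)·(-165) + (+0.001176)·(-190) = 896.0 -0.789 -0.224 = 894.988 ft.

895.0 ft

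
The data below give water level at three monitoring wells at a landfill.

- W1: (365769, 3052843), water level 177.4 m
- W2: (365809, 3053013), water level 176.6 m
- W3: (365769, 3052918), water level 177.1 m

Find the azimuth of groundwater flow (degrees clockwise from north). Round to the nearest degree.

037°

Taking W1 as reference: W2−W1 = (40, 170, -0.8); W3−W1 = (0, 75, -0.3).
Solve a·Δx + b·Δy = Δh: det = 40·75 − 0·170 = 3000.
∂h/∂x = [(-0.8)·75 − (-0.3)·170] / 3000 = -0.003000
∂h/∂y = [40·(-0.3) − 0·(-0.8)] / 3000 = -0.004000
Flow direction (−∇h) has components (+0.003000 E, +0.004000 N).
Azimuth = atan2(E, N) = atan2(+0.003000, +0.004000) = 36.9° ≈ 037°.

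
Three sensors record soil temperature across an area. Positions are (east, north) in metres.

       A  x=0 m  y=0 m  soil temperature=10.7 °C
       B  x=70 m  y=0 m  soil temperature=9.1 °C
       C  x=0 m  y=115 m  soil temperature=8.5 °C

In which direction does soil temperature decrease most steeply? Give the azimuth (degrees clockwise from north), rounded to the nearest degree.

∂T/∂x = (9.1 − 10.7) / (70 − 0) = -0.02286
∂T/∂y = (8.5 − 10.7) / (115 − 0) = -0.01913
Steepest decrease is along −∇f: components (+0.02286 E, +0.01913 N).
Azimuth = atan2(+0.02286, +0.01913) = 50.1° ≈ 050°.

050°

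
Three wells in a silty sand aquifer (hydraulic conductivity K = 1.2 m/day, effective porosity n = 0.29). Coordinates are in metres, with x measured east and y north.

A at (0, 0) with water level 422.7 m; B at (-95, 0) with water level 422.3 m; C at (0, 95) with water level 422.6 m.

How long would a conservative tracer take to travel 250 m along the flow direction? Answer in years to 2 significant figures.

38 years

∂h/∂x = (422.3 − 422.7) / (-95 − 0) = +0.004211
∂h/∂y = (422.6 − 422.7) / (95 − 0) = -0.001053
|∇h| = √(0.004211² + -0.001053²) = 0.004341
Seepage velocity v = K·i/n = 1.2 × 0.004341 / 0.29 = 0.01796 m/day.
t = 250 / 0.01796 = 1.392e+04 days = 38.1 years.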